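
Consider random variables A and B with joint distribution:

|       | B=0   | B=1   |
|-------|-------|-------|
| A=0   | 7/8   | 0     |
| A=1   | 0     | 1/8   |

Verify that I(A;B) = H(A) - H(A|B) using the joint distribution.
Left side, from I(A;B) = H(A) + H(B) - H(A,B):
Marginal P(A) (row sums):
  P(A=0) = 7/8 + 0 = 7/8
  P(A=1) = 0 + 1/8 = 1/8
Marginal P(B) (column sums):
  P(B=0) = 7/8 + 0 = 7/8
  P(B=1) = 0 + 1/8 = 1/8

H(A) = -[(7/8)·log₂(7/8) + (1/8)·log₂(1/8)]
  = 0.1686 + 0.3750
  = 0.5436 bits
H(B) = -[(7/8)·log₂(7/8) + (1/8)·log₂(1/8)]
  = 0.1686 + 0.3750
  = 0.5436 bits
H(A,B) = -[(7/8)·log₂(7/8) + (1/8)·log₂(1/8)]
  = 0.1686 + 0.3750
  = 0.5436 bits

I(A;B) = H(A) + H(B) - H(A,B)
  = 0.5436 + 0.5436 - 0.5436
  = 0.5436 bits

Right side, with H(A|B) computed directly from the conditional probabilities:
H(A|B) = -Σ P(A,B)·log₂ P(A|B), where P(A|B) = P(A,B) / P(B)
  (cells with P(A,B) = 0 contribute 0)
  (A=0,B=0): P(A|B) = (7/8)/(7/8) = 1;  -(7/8)·log₂(1) = 0.0000
  (A=1,B=1): P(A|B) = (1/8)/(1/8) = 1;  -(1/8)·log₂(1) = 0.0000
H(A|B) = 0.0000 + 0.0000
  = 0.0000 bits
H(A) - H(A|B) = 0.5436 - 0.0000 = 0.5436 bits

Both sides equal 0.5436 bits, so I(A;B) = H(A) - H(A|B) ✓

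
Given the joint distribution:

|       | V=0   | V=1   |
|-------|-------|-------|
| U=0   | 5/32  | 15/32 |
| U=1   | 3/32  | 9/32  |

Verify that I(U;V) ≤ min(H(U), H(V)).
Marginal P(U) (row sums):
  P(U=0) = 5/32 + 15/32 = 5/8
  P(U=1) = 3/32 + 9/32 = 3/8
Marginal P(V) (column sums):
  P(V=0) = 5/32 + 3/32 = 1/4
  P(V=1) = 15/32 + 9/32 = 3/4

H(U) = -[(5/8)·log₂(5/8) + (3/8)·log₂(3/8)]
  = 0.4238 + 0.5306
  = 0.9544 bits
H(V) = -[(1/4)·log₂(1/4) + (3/4)·log₂(3/4)]
  = 0.5000 + 0.3113
  = 0.8113 bits
H(U,V) = -[(5/32)·log₂(5/32) + (15/32)·log₂(15/32) + (3/32)·log₂(3/32) + (9/32)·log₂(9/32)]
  = 0.4184 + 0.5124 + 0.3202 + 0.5147
  = 1.7657 bits

I(U;V) = H(U) + H(V) - H(U,V)
  = 0.9544 + 0.8113 - 1.7657
  = 0.0000 bits

min(H(U), H(V)) = min(0.9544, 0.8113) = 0.8113 bits
Since 0.0000 ≤ 0.8113, the bound is satisfied ✓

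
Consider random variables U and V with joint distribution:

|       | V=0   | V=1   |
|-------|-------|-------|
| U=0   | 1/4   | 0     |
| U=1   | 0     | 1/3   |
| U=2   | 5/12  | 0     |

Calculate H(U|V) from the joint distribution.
Marginal P(V) (column sums):
  P(V=0) = 1/4 + 0 + 5/12 = 2/3
  P(V=1) = 0 + 1/3 + 0 = 1/3

H(U|V) = -Σ P(U,V)·log₂ P(U|V), where P(U|V) = P(U,V) / P(V)
  (cells with P(U,V) = 0 contribute 0)
  (U=0,V=0): P(U|V) = (1/4)/(2/3) = 3/8;  -(1/4)·log₂(3/8) = 0.3538
  (U=1,V=1): P(U|V) = (1/3)/(1/3) = 1;  -(1/3)·log₂(1) = 0.0000
  (U=2,V=0): P(U|V) = (5/12)/(2/3) = 5/8;  -(5/12)·log₂(5/8) = 0.2825
H(U|V) = 0.3538 + 0.0000 + 0.2825
  = 0.6363 bits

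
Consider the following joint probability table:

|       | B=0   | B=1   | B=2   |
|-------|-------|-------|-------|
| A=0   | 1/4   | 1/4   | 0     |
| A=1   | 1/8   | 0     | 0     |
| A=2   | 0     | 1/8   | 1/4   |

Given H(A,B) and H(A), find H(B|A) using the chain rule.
From the chain rule: H(A,B) = H(A) + H(B|A)
Therefore: H(B|A) = H(A,B) - H(A)

H(A,B) = -[(1/4)·log₂(1/4) + (1/4)·log₂(1/4) + (1/8)·log₂(1/8) + (1/8)·log₂(1/8) + (1/4)·log₂(1/4)]
  = 0.5000 + 0.5000 + 0.3750 + 0.3750 + 0.5000
  = 2.2500 bits
Marginal P(A) (row sums):
  P(A=0) = 1/4 + 1/4 + 0 = 1/2
  P(A=1) = 1/8 + 0 + 0 = 1/8
  P(A=2) = 0 + 1/8 + 1/4 = 3/8
H(A) = -[(1/2)·log₂(1/2) + (1/8)·log₂(1/8) + (3/8)·log₂(3/8)]
  = 0.5000 + 0.3750 + 0.5306
  = 1.4056 bits

H(B|A) = 2.2500 - 1.4056 = 0.8444 bits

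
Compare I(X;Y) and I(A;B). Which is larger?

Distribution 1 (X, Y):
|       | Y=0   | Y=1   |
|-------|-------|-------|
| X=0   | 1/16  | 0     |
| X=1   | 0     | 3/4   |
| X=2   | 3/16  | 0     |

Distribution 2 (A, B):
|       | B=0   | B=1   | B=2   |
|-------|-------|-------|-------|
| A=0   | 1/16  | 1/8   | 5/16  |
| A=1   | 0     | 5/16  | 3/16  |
Distribution 1 (X, Y):
Marginal P(X) (row sums):
  P(X=0) = 1/16 + 0 = 1/16
  P(X=1) = 0 + 3/4 = 3/4
  P(X=2) = 3/16 + 0 = 3/16
Marginal P(Y) (column sums):
  P(Y=0) = 1/16 + 0 + 3/16 = 1/4
  P(Y=1) = 0 + 3/4 + 0 = 3/4

H(X) = -[(1/16)·log₂(1/16) + (3/4)·log₂(3/4) + (3/16)·log₂(3/16)]
  = 0.2500 + 0.3113 + 0.4528
  = 1.0141 bits
H(Y) = -[(1/4)·log₂(1/4) + (3/4)·log₂(3/4)]
  = 0.5000 + 0.3113
  = 0.8113 bits
H(X,Y) = -[(1/16)·log₂(1/16) + (3/4)·log₂(3/4) + (3/16)·log₂(3/16)]
  = 0.2500 + 0.3113 + 0.4528
  = 1.0141 bits

I(X;Y) = H(X) + H(Y) - H(X,Y)
  = 1.0141 + 0.8113 - 1.0141
  = 0.8113 bits

Distribution 2 (A, B):
Marginal P(A) (row sums):
  P(A=0) = 1/16 + 1/8 + 5/16 = 1/2
  P(A=1) = 0 + 5/16 + 3/16 = 1/2
Marginal P(B) (column sums):
  P(B=0) = 1/16 + 0 = 1/16
  P(B=1) = 1/8 + 5/16 = 7/16
  P(B=2) = 5/16 + 3/16 = 1/2

H(A) = -[(1/2)·log₂(1/2) + (1/2)·log₂(1/2)]
  = 0.5000 + 0.5000
  = 1.0000 bits
H(B) = -[(1/16)·log₂(1/16) + (7/16)·log₂(7/16) + (1/2)·log₂(1/2)]
  = 0.2500 + 0.5218 + 0.5000
  = 1.2718 bits
H(A,B) = -[(1/16)·log₂(1/16) + (1/8)·log₂(1/8) + (5/16)·log₂(5/16) + (5/16)·log₂(5/16) + (3/16)·log₂(3/16)]
  = 0.2500 + 0.3750 + 0.5244 + 0.5244 + 0.4528
  = 2.1266 bits

I(A;B) = H(A) + H(B) - H(A,B)
  = 1.0000 + 1.2718 - 2.1266
  = 0.1452 bits

I(X;Y) = 0.8113 bits > I(A;B) = 0.1452 bits, so (X, Y) has the higher mutual information (stronger dependence).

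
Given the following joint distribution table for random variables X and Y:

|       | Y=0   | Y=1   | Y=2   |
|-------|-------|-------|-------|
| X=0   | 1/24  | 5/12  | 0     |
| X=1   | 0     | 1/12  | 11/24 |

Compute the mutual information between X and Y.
Marginal P(X) (row sums):
  P(X=0) = 1/24 + 5/12 + 0 = 11/24
  P(X=1) = 0 + 1/12 + 11/24 = 13/24
Marginal P(Y) (column sums):
  P(Y=0) = 1/24 + 0 = 1/24
  P(Y=1) = 5/12 + 1/12 = 1/2
  P(Y=2) = 0 + 11/24 = 11/24

H(X) = -[(11/24)·log₂(11/24) + (13/24)·log₂(13/24)]
  = 0.5159 + 0.4791
  = 0.9950 bits
H(Y) = -[(1/24)·log₂(1/24) + (1/2)·log₂(1/2) + (11/24)·log₂(11/24)]
  = 0.1910 + 0.5000 + 0.5159
  = 1.2069 bits
H(X,Y) = -[(1/24)·log₂(1/24) + (5/12)·log₂(5/12) + (1/12)·log₂(1/12) + (11/24)·log₂(11/24)]
  = 0.1910 + 0.5263 + 0.2987 + 0.5159
  = 1.5319 bits

I(X;Y) = H(X) + H(Y) - H(X,Y)
  = 0.9950 + 1.2069 - 1.5319
  = 0.6700 bits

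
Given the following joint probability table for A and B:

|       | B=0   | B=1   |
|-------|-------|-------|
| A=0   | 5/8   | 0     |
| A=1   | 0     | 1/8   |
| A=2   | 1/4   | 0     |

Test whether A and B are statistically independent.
Marginal P(A) (row sums):
  P(A=0) = 5/8 + 0 = 5/8
  P(A=1) = 0 + 1/8 = 1/8
  P(A=2) = 1/4 + 0 = 1/4
Marginal P(B) (column sums):
  P(B=0) = 5/8 + 0 + 1/4 = 7/8
  P(B=1) = 0 + 1/8 + 0 = 1/8

A and B are independent iff P(A=i,B=j) = P(A=i)·P(B=j) for every cell.
  P(A=0)·P(B=0) = 5/8 × 7/8 = 35/64, but P(A=0,B=0) = 5/8 ✗

No, A and B are not independent. Quantitatively, I(A;B) > 0:

H(A) = -[(5/8)·log₂(5/8) + (1/8)·log₂(1/8) + (1/4)·log₂(1/4)]
  = 0.4238 + 0.3750 + 0.5000
  = 1.2988 bits
H(B) = -[(7/8)·log₂(7/8) + (1/8)·log₂(1/8)]
  = 0.1686 + 0.3750
  = 0.5436 bits
H(A,B) = -[(5/8)·log₂(5/8) + (1/8)·log₂(1/8) + (1/4)·log₂(1/4)]
  = 0.4238 + 0.3750 + 0.5000
  = 1.2988 bits
I(A;B) = H(A) + H(B) - H(A,B) = 1.2988 + 0.5436 - 1.2988 = 0.5436 bits > 0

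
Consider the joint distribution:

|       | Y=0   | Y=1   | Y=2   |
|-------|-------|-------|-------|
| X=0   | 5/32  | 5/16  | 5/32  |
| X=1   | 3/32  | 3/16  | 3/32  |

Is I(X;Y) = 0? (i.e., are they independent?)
Marginal P(X) (row sums):
  P(X=0) = 5/32 + 5/16 + 5/32 = 5/8
  P(X=1) = 3/32 + 3/16 + 3/32 = 3/8
Marginal P(Y) (column sums):
  P(Y=0) = 5/32 + 3/32 = 1/4
  P(Y=1) = 5/16 + 3/16 = 1/2
  P(Y=2) = 5/32 + 3/32 = 1/4

X and Y are independent iff P(X=i,Y=j) = P(X=i)·P(Y=j) for every cell.
  P(X=0)·P(Y=0) = 5/8 × 1/4 = 5/32 = P(X=0,Y=0) ✓
  P(X=0)·P(Y=1) = 5/8 × 1/2 = 5/16 = P(X=0,Y=1) ✓
  P(X=0)·P(Y=2) = 5/8 × 1/4 = 5/32 = P(X=0,Y=2) ✓
  P(X=1)·P(Y=0) = 3/8 × 1/4 = 3/32 = P(X=1,Y=0) ✓
  P(X=1)·P(Y=1) = 3/8 × 1/2 = 3/16 = P(X=1,Y=1) ✓
  P(X=1)·P(Y=2) = 3/8 × 1/4 = 3/32 = P(X=1,Y=2) ✓

Yes, X and Y are independent: every cell factors, so I(X;Y) = 0 bits.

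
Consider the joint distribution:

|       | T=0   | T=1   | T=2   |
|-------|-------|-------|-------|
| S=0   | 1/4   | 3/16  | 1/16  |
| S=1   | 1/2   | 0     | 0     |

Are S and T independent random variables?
Marginal P(S) (row sums):
  P(S=0) = 1/4 + 3/16 + 1/16 = 1/2
  P(S=1) = 1/2 + 0 + 0 = 1/2
Marginal P(T) (column sums):
  P(T=0) = 1/4 + 1/2 = 3/4
  P(T=1) = 3/16 + 0 = 3/16
  P(T=2) = 1/16 + 0 = 1/16

S and T are independent iff P(S=i,T=j) = P(S=i)·P(T=j) for every cell.
  P(S=0)·P(T=0) = 1/2 × 3/4 = 3/8, but P(S=0,T=0) = 1/4 ✗

No, S and T are not independent. Quantitatively, I(S;T) > 0:

H(S) = -[(1/2)·log₂(1/2) + (1/2)·log₂(1/2)]
  = 0.5000 + 0.5000
  = 1.0000 bits
H(T) = -[(3/4)·log₂(3/4) + (3/16)·log₂(3/16) + (1/16)·log₂(1/16)]
  = 0.3113 + 0.4528 + 0.2500
  = 1.0141 bits
H(S,T) = -[(1/4)·log₂(1/4) + (3/16)·log₂(3/16) + (1/16)·log₂(1/16) + (1/2)·log₂(1/2)]
  = 0.5000 + 0.4528 + 0.2500 + 0.5000
  = 1.7028 bits
I(S;T) = H(S) + H(T) - H(S,T) = 1.0000 + 1.0141 - 1.7028 = 0.3113 bits > 0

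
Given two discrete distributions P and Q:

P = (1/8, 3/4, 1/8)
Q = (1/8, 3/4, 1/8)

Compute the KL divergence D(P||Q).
D(P||Q) = Σ P(i) log₂(P(i)/Q(i))
  i=0: (1/8) × log₂((1/8)/(1/8)) = (1/8) × log₂(1) = 0.0000
  i=1: (3/4) × log₂((3/4)/(3/4)) = (3/4) × log₂(1) = 0.0000
  i=2: (1/8) × log₂((1/8)/(1/8)) = (1/8) × log₂(1) = 0.0000
D(P||Q) = 0.0000 + 0.0000 + 0.0000
  = 0.0000 bits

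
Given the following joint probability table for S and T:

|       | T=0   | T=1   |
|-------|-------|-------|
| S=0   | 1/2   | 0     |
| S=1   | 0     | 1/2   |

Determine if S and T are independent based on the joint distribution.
Marginal P(S) (row sums):
  P(S=0) = 1/2 + 0 = 1/2
  P(S=1) = 0 + 1/2 = 1/2
Marginal P(T) (column sums):
  P(T=0) = 1/2 + 0 = 1/2
  P(T=1) = 0 + 1/2 = 1/2

S and T are independent iff P(S=i,T=j) = P(S=i)·P(T=j) for every cell.
  P(S=0)·P(T=0) = 1/2 × 1/2 = 1/4, but P(S=0,T=0) = 1/2 ✗

No, S and T are not independent. Quantitatively, I(S;T) > 0:

H(S) = -[(1/2)·log₂(1/2) + (1/2)·log₂(1/2)]
  = 0.5000 + 0.5000
  = 1.0000 bits
H(T) = -[(1/2)·log₂(1/2) + (1/2)·log₂(1/2)]
  = 0.5000 + 0.5000
  = 1.0000 bits
H(S,T) = -[(1/2)·log₂(1/2) + (1/2)·log₂(1/2)]
  = 0.5000 + 0.5000
  = 1.0000 bits
I(S;T) = H(S) + H(T) - H(S,T) = 1.0000 + 1.0000 - 1.0000 = 1.0000 bits > 0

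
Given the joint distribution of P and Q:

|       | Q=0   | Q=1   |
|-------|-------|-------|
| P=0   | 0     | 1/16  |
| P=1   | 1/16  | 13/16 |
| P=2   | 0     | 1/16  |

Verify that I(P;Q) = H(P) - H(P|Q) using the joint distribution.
Left side, from I(P;Q) = H(P) + H(Q) - H(P,Q):
Marginal P(P) (row sums):
  P(P=0) = 0 + 1/16 = 1/16
  P(P=1) = 1/16 + 13/16 = 7/8
  P(P=2) = 0 + 1/16 = 1/16
Marginal P(Q) (column sums):
  P(Q=0) = 0 + 1/16 + 0 = 1/16
  P(Q=1) = 1/16 + 13/16 + 1/16 = 15/16

H(P) = -[(1/16)·log₂(1/16) + (7/8)·log₂(7/8) + (1/16)·log₂(1/16)]
  = 0.2500 + 0.1686 + 0.2500
  = 0.6686 bits
H(Q) = -[(1/16)·log₂(1/16) + (15/16)·log₂(15/16)]
  = 0.2500 + 0.0873
  = 0.3373 bits
H(P,Q) = -[(1/16)·log₂(1/16) + (1/16)·log₂(1/16) + (13/16)·log₂(13/16) + (1/16)·log₂(1/16)]
  = 0.2500 + 0.2500 + 0.2434 + 0.2500
  = 0.9934 bits

I(P;Q) = H(P) + H(Q) - H(P,Q)
  = 0.6686 + 0.3373 - 0.9934
  = 0.0125 bits

Right side, with H(P|Q) computed directly from the conditional probabilities:
H(P|Q) = -Σ P(P,Q)·log₂ P(P|Q), where P(P|Q) = P(P,Q) / P(Q)
  (cells with P(P,Q) = 0 contribute 0)
  (P=0,Q=1): P(P|Q) = (1/16)/(15/16) = 1/15;  -(1/16)·log₂(1/15) = 0.2442
  (P=1,Q=0): P(P|Q) = (1/16)/(1/16) = 1;  -(1/16)·log₂(1) = 0.0000
  (P=1,Q=1): P(P|Q) = (13/16)/(15/16) = 13/15;  -(13/16)·log₂(13/15) = 0.1677
  (P=2,Q=1): P(P|Q) = (1/16)/(15/16) = 1/15;  -(1/16)·log₂(1/15) = 0.2442
H(P|Q) = 0.2442 + 0.0000 + 0.1677 + 0.2442
  = 0.6561 bits
H(P) - H(P|Q) = 0.6686 - 0.6561 = 0.0125 bits

Both sides equal 0.0125 bits, so I(P;Q) = H(P) - H(P|Q) ✓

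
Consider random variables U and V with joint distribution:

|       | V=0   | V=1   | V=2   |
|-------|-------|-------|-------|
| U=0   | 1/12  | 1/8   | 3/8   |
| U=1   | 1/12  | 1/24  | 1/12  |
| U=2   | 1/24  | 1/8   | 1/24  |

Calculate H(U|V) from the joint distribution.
Marginal P(V) (column sums):
  P(V=0) = 1/12 + 1/12 + 1/24 = 5/24
  P(V=1) = 1/8 + 1/24 + 1/8 = 7/24
  P(V=2) = 3/8 + 1/12 + 1/24 = 1/2

H(U|V) = -Σ P(U,V)·log₂ P(U|V), where P(U|V) = P(U,V) / P(V)
  (U=0,V=0): P(U|V) = (1/12)/(5/24) = 2/5;  -(1/12)·log₂(2/5) = 0.1102
  (U=0,V=1): P(U|V) = (1/8)/(7/24) = 3/7;  -(1/8)·log₂(3/7) = 0.1528
  (U=0,V=2): P(U|V) = (3/8)/(1/2) = 3/4;  -(3/8)·log₂(3/4) = 0.1556
  (U=1,V=0): P(U|V) = (1/12)/(5/24) = 2/5;  -(1/12)·log₂(2/5) = 0.1102
  (U=1,V=1): P(U|V) = (1/24)/(7/24) = 1/7;  -(1/24)·log₂(1/7) = 0.1170
  (U=1,V=2): P(U|V) = (1/12)/(1/2) = 1/6;  -(1/12)·log₂(1/6) = 0.2154
  (U=2,V=0): P(U|V) = (1/24)/(5/24) = 1/5;  -(1/24)·log₂(1/5) = 0.0967
  (U=2,V=1): P(U|V) = (1/8)/(7/24) = 3/7;  -(1/8)·log₂(3/7) = 0.1528
  (U=2,V=2): P(U|V) = (1/24)/(1/2) = 1/12;  -(1/24)·log₂(1/12) = 0.1494
H(U|V) = 0.1102 + 0.1528 + 0.1556 + 0.1102 + 0.1170 + 0.2154 + 0.0967 + 0.1528 + 0.1494
  = 1.2601 bits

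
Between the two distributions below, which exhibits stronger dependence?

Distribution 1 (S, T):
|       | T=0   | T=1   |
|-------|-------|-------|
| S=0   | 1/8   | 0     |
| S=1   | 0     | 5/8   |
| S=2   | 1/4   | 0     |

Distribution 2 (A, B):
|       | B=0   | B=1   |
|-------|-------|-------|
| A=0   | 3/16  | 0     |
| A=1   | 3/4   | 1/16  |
Distribution 1 (S, T):
Marginal P(S) (row sums):
  P(S=0) = 1/8 + 0 = 1/8
  P(S=1) = 0 + 5/8 = 5/8
  P(S=2) = 1/4 + 0 = 1/4
Marginal P(T) (column sums):
  P(T=0) = 1/8 + 0 + 1/4 = 3/8
  P(T=1) = 0 + 5/8 + 0 = 5/8

H(S) = -[(1/8)·log₂(1/8) + (5/8)·log₂(5/8) + (1/4)·log₂(1/4)]
  = 0.3750 + 0.4238 + 0.5000
  = 1.2988 bits
H(T) = -[(3/8)·log₂(3/8) + (5/8)·log₂(5/8)]
  = 0.5306 + 0.4238
  = 0.9544 bits
H(S,T) = -[(1/8)·log₂(1/8) + (5/8)·log₂(5/8) + (1/4)·log₂(1/4)]
  = 0.3750 + 0.4238 + 0.5000
  = 1.2988 bits

I(S;T) = H(S) + H(T) - H(S,T)
  = 1.2988 + 0.9544 - 1.2988
  = 0.9544 bits

Distribution 2 (A, B):
Marginal P(A) (row sums):
  P(A=0) = 3/16 + 0 = 3/16
  P(A=1) = 3/4 + 1/16 = 13/16
Marginal P(B) (column sums):
  P(B=0) = 3/16 + 3/4 = 15/16
  P(B=1) = 0 + 1/16 = 1/16

H(A) = -[(3/16)·log₂(3/16) + (13/16)·log₂(13/16)]
  = 0.4528 + 0.2434
  = 0.6962 bits
H(B) = -[(15/16)·log₂(15/16) + (1/16)·log₂(1/16)]
  = 0.0873 + 0.2500
  = 0.3373 bits
H(A,B) = -[(3/16)·log₂(3/16) + (3/4)·log₂(3/4) + (1/16)·log₂(1/16)]
  = 0.4528 + 0.3113 + 0.2500
  = 1.0141 bits

I(A;B) = H(A) + H(B) - H(A,B)
  = 0.6962 + 0.3373 - 1.0141
  = 0.0194 bits

I(S;T) = 0.9544 bits > I(A;B) = 0.0194 bits, so (S, T) has the higher mutual information (stronger dependence).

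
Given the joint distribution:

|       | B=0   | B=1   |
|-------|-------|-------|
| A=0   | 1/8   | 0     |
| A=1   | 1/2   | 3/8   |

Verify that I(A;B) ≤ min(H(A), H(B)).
Marginal P(A) (row sums):
  P(A=0) = 1/8 + 0 = 1/8
  P(A=1) = 1/2 + 3/8 = 7/8
Marginal P(B) (column sums):
  P(B=0) = 1/8 + 1/2 = 5/8
  P(B=1) = 0 + 3/8 = 3/8

H(A) = -[(1/8)·log₂(1/8) + (7/8)·log₂(7/8)]
  = 0.3750 + 0.1686
  = 0.5436 bits
H(B) = -[(5/8)·log₂(5/8) + (3/8)·log₂(3/8)]
  = 0.4238 + 0.5306
  = 0.9544 bits
H(A,B) = -[(1/8)·log₂(1/8) + (1/2)·log₂(1/2) + (3/8)·log₂(3/8)]
  = 0.3750 + 0.5000 + 0.5306
  = 1.4056 bits

I(A;B) = H(A) + H(B) - H(A,B)
  = 0.5436 + 0.9544 - 1.4056
  = 0.0924 bits

min(H(A), H(B)) = min(0.5436, 0.9544) = 0.5436 bits
Since 0.0924 ≤ 0.5436, the bound is satisfied ✓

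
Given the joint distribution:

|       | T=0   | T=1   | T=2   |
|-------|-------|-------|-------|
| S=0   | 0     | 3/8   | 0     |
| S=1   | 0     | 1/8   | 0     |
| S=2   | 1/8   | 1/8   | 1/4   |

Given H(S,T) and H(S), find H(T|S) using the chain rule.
From the chain rule: H(S,T) = H(S) + H(T|S)
Therefore: H(T|S) = H(S,T) - H(S)

H(S,T) = -[(3/8)·log₂(3/8) + (1/8)·log₂(1/8) + (1/8)·log₂(1/8) + (1/8)·log₂(1/8) + (1/4)·log₂(1/4)]
  = 0.5306 + 0.3750 + 0.3750 + 0.3750 + 0.5000
  = 2.1556 bits
Marginal P(S) (row sums):
  P(S=0) = 0 + 3/8 + 0 = 3/8
  P(S=1) = 0 + 1/8 + 0 = 1/8
  P(S=2) = 1/8 + 1/8 + 1/4 = 1/2
H(S) = -[(3/8)·log₂(3/8) + (1/8)·log₂(1/8) + (1/2)·log₂(1/2)]
  = 0.5306 + 0.3750 + 0.5000
  = 1.4056 bits

H(T|S) = 2.1556 - 1.4056 = 0.7500 bits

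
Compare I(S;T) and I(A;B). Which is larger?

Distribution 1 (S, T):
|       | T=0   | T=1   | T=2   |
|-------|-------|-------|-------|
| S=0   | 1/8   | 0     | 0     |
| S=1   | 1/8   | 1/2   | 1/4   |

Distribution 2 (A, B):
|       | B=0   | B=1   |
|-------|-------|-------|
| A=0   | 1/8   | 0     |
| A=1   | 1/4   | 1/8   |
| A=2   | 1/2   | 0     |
Distribution 1 (S, T):
Marginal P(S) (row sums):
  P(S=0) = 1/8 + 0 + 0 = 1/8
  P(S=1) = 1/8 + 1/2 + 1/4 = 7/8
Marginal P(T) (column sums):
  P(T=0) = 1/8 + 1/8 = 1/4
  P(T=1) = 0 + 1/2 = 1/2
  P(T=2) = 0 + 1/4 = 1/4

H(S) = -[(1/8)·log₂(1/8) + (7/8)·log₂(7/8)]
  = 0.3750 + 0.1686
  = 0.5436 bits
H(T) = -[(1/4)·log₂(1/4) + (1/2)·log₂(1/2) + (1/4)·log₂(1/4)]
  = 0.5000 + 0.5000 + 0.5000
  = 1.5000 bits
H(S,T) = -[(1/8)·log₂(1/8) + (1/8)·log₂(1/8) + (1/2)·log₂(1/2) + (1/4)·log₂(1/4)]
  = 0.3750 + 0.3750 + 0.5000 + 0.5000
  = 1.7500 bits

I(S;T) = H(S) + H(T) - H(S,T)
  = 0.5436 + 1.5000 - 1.7500
  = 0.2936 bits

Distribution 2 (A, B):
Marginal P(A) (row sums):
  P(A=0) = 1/8 + 0 = 1/8
  P(A=1) = 1/4 + 1/8 = 3/8
  P(A=2) = 1/2 + 0 = 1/2
Marginal P(B) (column sums):
  P(B=0) = 1/8 + 1/4 + 1/2 = 7/8
  P(B=1) = 0 + 1/8 + 0 = 1/8

H(A) = -[(1/8)·log₂(1/8) + (3/8)·log₂(3/8) + (1/2)·log₂(1/2)]
  = 0.3750 + 0.5306 + 0.5000
  = 1.4056 bits
H(B) = -[(7/8)·log₂(7/8) + (1/8)·log₂(1/8)]
  = 0.1686 + 0.3750
  = 0.5436 bits
H(A,B) = -[(1/8)·log₂(1/8) + (1/4)·log₂(1/4) + (1/8)·log₂(1/8) + (1/2)·log₂(1/2)]
  = 0.3750 + 0.5000 + 0.3750 + 0.5000
  = 1.7500 bits

I(A;B) = H(A) + H(B) - H(A,B)
  = 1.4056 + 0.5436 - 1.7500
  = 0.1992 bits

I(S;T) = 0.2936 bits > I(A;B) = 0.1992 bits, so (S, T) has the higher mutual information (stronger dependence).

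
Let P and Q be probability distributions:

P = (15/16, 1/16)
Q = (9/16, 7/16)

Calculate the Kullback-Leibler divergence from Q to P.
D(P||Q) = Σ P(i) log₂(P(i)/Q(i))
  i=0: (15/16) × log₂((15/16)/(9/16)) = (15/16) × log₂(5/3) = 0.6909
  i=1: (1/16) × log₂((1/16)/(7/16)) = (1/16) × log₂(1/7) = -0.1755
D(P||Q) = 0.6909 - 0.1755
  = 0.5154 bits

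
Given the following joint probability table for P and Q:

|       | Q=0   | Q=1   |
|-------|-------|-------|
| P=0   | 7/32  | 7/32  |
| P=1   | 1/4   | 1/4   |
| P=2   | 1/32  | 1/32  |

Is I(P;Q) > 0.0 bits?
Marginal P(P) (row sums):
  P(P=0) = 7/32 + 7/32 = 7/16
  P(P=1) = 1/4 + 1/4 = 1/2
  P(P=2) = 1/32 + 1/32 = 1/16
Marginal P(Q) (column sums):
  P(Q=0) = 7/32 + 1/4 + 1/32 = 1/2
  P(Q=1) = 7/32 + 1/4 + 1/32 = 1/2

H(P) = -[(7/16)·log₂(7/16) + (1/2)·log₂(1/2) + (1/16)·log₂(1/16)]
  = 0.5218 + 0.5000 + 0.2500
  = 1.2718 bits
H(Q) = -[(1/2)·log₂(1/2) + (1/2)·log₂(1/2)]
  = 0.5000 + 0.5000
  = 1.0000 bits
H(P,Q) = -[(7/32)·log₂(7/32) + (7/32)·log₂(7/32) + (1/4)·log₂(1/4) + (1/4)·log₂(1/4) + (1/32)·log₂(1/32) + (1/32)·log₂(1/32)]
  = 0.4796 + 0.4796 + 0.5000 + 0.5000 + 0.1563 + 0.1563
  = 2.2718 bits

I(P;Q) = H(P) + H(Q) - H(P,Q)
  = 1.2718 + 1.0000 - 2.2718
  = 0.0000 bits

No. I(P;Q) = 0.0000 bits, which is ≤ 0.0 bits.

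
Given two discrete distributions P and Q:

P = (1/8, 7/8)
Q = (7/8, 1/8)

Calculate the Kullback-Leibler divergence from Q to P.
D(P||Q) = Σ P(i) log₂(P(i)/Q(i))
  i=0: (1/8) × log₂((1/8)/(7/8)) = (1/8) × log₂(1/7) = -0.3509
  i=1: (7/8) × log₂((7/8)/(1/8)) = (7/8) × log₂(7) = 2.4564
D(P||Q) = -0.3509 + 2.4564
  = 2.1055 bits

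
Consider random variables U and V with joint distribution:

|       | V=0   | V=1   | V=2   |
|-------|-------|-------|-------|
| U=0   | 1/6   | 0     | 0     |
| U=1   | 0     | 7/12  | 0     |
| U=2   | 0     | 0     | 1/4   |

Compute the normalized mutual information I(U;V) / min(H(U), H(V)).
Marginal P(U) (row sums):
  P(U=0) = 1/6 + 0 + 0 = 1/6
  P(U=1) = 0 + 7/12 + 0 = 7/12
  P(U=2) = 0 + 0 + 1/4 = 1/4
Marginal P(V) (column sums):
  P(V=0) = 1/6 + 0 + 0 = 1/6
  P(V=1) = 0 + 7/12 + 0 = 7/12
  P(V=2) = 0 + 0 + 1/4 = 1/4

H(U) = -[(1/6)·log₂(1/6) + (7/12)·log₂(7/12) + (1/4)·log₂(1/4)]
  = 0.4308 + 0.4536 + 0.5000
  = 1.3844 bits
H(V) = -[(1/6)·log₂(1/6) + (7/12)·log₂(7/12) + (1/4)·log₂(1/4)]
  = 0.4308 + 0.4536 + 0.5000
  = 1.3844 bits
H(U,V) = -[(1/6)·log₂(1/6) + (7/12)·log₂(7/12) + (1/4)·log₂(1/4)]
  = 0.4308 + 0.4536 + 0.5000
  = 1.3844 bits

I(U;V) = H(U) + H(V) - H(U,V)
  = 1.3844 + 1.3844 - 1.3844
  = 1.3844 bits

min(H(U), H(V)) = min(1.3844, 1.3844) = 1.3844 bits
Normalized MI = 1.3844 / 1.3844 = 1.0000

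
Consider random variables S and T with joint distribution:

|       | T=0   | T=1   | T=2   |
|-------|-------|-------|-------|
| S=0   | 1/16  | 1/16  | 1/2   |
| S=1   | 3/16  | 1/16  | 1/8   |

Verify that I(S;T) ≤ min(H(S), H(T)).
Marginal P(S) (row sums):
  P(S=0) = 1/16 + 1/16 + 1/2 = 5/8
  P(S=1) = 3/16 + 1/16 + 1/8 = 3/8
Marginal P(T) (column sums):
  P(T=0) = 1/16 + 3/16 = 1/4
  P(T=1) = 1/16 + 1/16 = 1/8
  P(T=2) = 1/2 + 1/8 = 5/8

H(S) = -[(5/8)·log₂(5/8) + (3/8)·log₂(3/8)]
  = 0.4238 + 0.5306
  = 0.9544 bits
H(T) = -[(1/4)·log₂(1/4) + (1/8)·log₂(1/8) + (5/8)·log₂(5/8)]
  = 0.5000 + 0.3750 + 0.4238
  = 1.2988 bits
H(S,T) = -[(1/16)·log₂(1/16) + (1/16)·log₂(1/16) + (1/2)·log₂(1/2) + (3/16)·log₂(3/16) + (1/16)·log₂(1/16) + (1/8)·log₂(1/8)]
  = 0.2500 + 0.2500 + 0.5000 + 0.4528 + 0.2500 + 0.3750
  = 2.0778 bits

I(S;T) = H(S) + H(T) - H(S,T)
  = 0.9544 + 1.2988 - 2.0778
  = 0.1754 bits

min(H(S), H(T)) = min(0.9544, 1.2988) = 0.9544 bits
Since 0.1754 ≤ 0.9544, the bound is satisfied ✓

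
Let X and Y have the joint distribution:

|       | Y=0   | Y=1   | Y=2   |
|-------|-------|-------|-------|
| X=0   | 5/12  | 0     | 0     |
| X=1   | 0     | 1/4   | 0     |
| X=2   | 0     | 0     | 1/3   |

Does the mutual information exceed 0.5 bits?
Marginal P(X) (row sums):
  P(X=0) = 5/12 + 0 + 0 = 5/12
  P(X=1) = 0 + 1/4 + 0 = 1/4
  P(X=2) = 0 + 0 + 1/3 = 1/3
Marginal P(Y) (column sums):
  P(Y=0) = 5/12 + 0 + 0 = 5/12
  P(Y=1) = 0 + 1/4 + 0 = 1/4
  P(Y=2) = 0 + 0 + 1/3 = 1/3

H(X) = -[(5/12)·log₂(5/12) + (1/4)·log₂(1/4) + (1/3)·log₂(1/3)]
  = 0.5263 + 0.5000 + 0.5283
  = 1.5546 bits
H(Y) = -[(5/12)·log₂(5/12) + (1/4)·log₂(1/4) + (1/3)·log₂(1/3)]
  = 0.5263 + 0.5000 + 0.5283
  = 1.5546 bits
H(X,Y) = -[(5/12)·log₂(5/12) + (1/4)·log₂(1/4) + (1/3)·log₂(1/3)]
  = 0.5263 + 0.5000 + 0.5283
  = 1.5546 bits

I(X;Y) = H(X) + H(Y) - H(X,Y)
  = 1.5546 + 1.5546 - 1.5546
  = 1.5546 bits

Yes. I(X;Y) = 1.5546 bits, which is > 0.5 bits.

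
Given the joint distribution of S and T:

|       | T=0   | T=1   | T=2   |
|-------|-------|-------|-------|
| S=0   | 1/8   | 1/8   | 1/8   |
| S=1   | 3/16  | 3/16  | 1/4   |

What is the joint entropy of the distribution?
H(S,T) = -Σ P(S,T) log₂ P(S,T), summed over the non-zero cells:
H(S,T) = -[(1/8)·log₂(1/8) + (1/8)·log₂(1/8) + (1/8)·log₂(1/8) + (3/16)·log₂(3/16) + (3/16)·log₂(3/16) + (1/4)·log₂(1/4)]
  = 0.3750 + 0.3750 + 0.3750 + 0.4528 + 0.4528 + 0.5000
  = 2.5306 bits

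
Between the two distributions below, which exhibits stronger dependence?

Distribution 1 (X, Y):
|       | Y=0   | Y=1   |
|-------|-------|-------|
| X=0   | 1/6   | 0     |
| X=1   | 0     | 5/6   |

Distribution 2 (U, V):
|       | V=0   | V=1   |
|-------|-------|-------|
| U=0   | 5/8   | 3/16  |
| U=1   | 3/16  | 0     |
Distribution 1 (X, Y):
Marginal P(X) (row sums):
  P(X=0) = 1/6 + 0 = 1/6
  P(X=1) = 0 + 5/6 = 5/6
Marginal P(Y) (column sums):
  P(Y=0) = 1/6 + 0 = 1/6
  P(Y=1) = 0 + 5/6 = 5/6

H(X) = -[(1/6)·log₂(1/6) + (5/6)·log₂(5/6)]
  = 0.4308 + 0.2192
  = 0.6500 bits
H(Y) = -[(1/6)·log₂(1/6) + (5/6)·log₂(5/6)]
  = 0.4308 + 0.2192
  = 0.6500 bits
H(X,Y) = -[(1/6)·log₂(1/6) + (5/6)·log₂(5/6)]
  = 0.4308 + 0.2192
  = 0.6500 bits

I(X;Y) = H(X) + H(Y) - H(X,Y)
  = 0.6500 + 0.6500 - 0.6500
  = 0.6500 bits

Distribution 2 (U, V):
Marginal P(U) (row sums):
  P(U=0) = 5/8 + 3/16 = 13/16
  P(U=1) = 3/16 + 0 = 3/16
Marginal P(V) (column sums):
  P(V=0) = 5/8 + 3/16 = 13/16
  P(V=1) = 3/16 + 0 = 3/16

H(U) = -[(13/16)·log₂(13/16) + (3/16)·log₂(3/16)]
  = 0.2434 + 0.4528
  = 0.6962 bits
H(V) = -[(13/16)·log₂(13/16) + (3/16)·log₂(3/16)]
  = 0.2434 + 0.4528
  = 0.6962 bits
H(U,V) = -[(5/8)·log₂(5/8) + (3/16)·log₂(3/16) + (3/16)·log₂(3/16)]
  = 0.4238 + 0.4528 + 0.4528
  = 1.3294 bits

I(U;V) = H(U) + H(V) - H(U,V)
  = 0.6962 + 0.6962 - 1.3294
  = 0.0630 bits

I(X;Y) = 0.6500 bits > I(U;V) = 0.0630 bits, so (X, Y) has the higher mutual information (stronger dependence).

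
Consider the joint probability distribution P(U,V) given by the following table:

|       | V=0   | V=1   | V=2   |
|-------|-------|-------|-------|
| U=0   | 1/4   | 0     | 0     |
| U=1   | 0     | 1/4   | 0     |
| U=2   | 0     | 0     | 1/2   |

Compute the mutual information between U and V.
Marginal P(U) (row sums):
  P(U=0) = 1/4 + 0 + 0 = 1/4
  P(U=1) = 0 + 1/4 + 0 = 1/4
  P(U=2) = 0 + 0 + 1/2 = 1/2
Marginal P(V) (column sums):
  P(V=0) = 1/4 + 0 + 0 = 1/4
  P(V=1) = 0 + 1/4 + 0 = 1/4
  P(V=2) = 0 + 0 + 1/2 = 1/2

H(U) = -[(1/4)·log₂(1/4) + (1/4)·log₂(1/4) + (1/2)·log₂(1/2)]
  = 0.5000 + 0.5000 + 0.5000
  = 1.5000 bits
H(V) = -[(1/4)·log₂(1/4) + (1/4)·log₂(1/4) + (1/2)·log₂(1/2)]
  = 0.5000 + 0.5000 + 0.5000
  = 1.5000 bits
H(U,V) = -[(1/4)·log₂(1/4) + (1/4)·log₂(1/4) + (1/2)·log₂(1/2)]
  = 0.5000 + 0.5000 + 0.5000
  = 1.5000 bits

I(U;V) = H(U) + H(V) - H(U,V)
  = 1.5000 + 1.5000 - 1.5000
  = 1.5000 bits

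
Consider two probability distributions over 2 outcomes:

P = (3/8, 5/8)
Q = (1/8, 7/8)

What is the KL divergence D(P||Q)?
D(P||Q) = Σ P(i) log₂(P(i)/Q(i))
  i=0: (3/8) × log₂((3/8)/(1/8)) = (3/8) × log₂(3) = 0.5944
  i=1: (5/8) × log₂((5/8)/(7/8)) = (5/8) × log₂(5/7) = -0.3034
D(P||Q) = 0.5944 - 0.3034
  = 0.2910 bits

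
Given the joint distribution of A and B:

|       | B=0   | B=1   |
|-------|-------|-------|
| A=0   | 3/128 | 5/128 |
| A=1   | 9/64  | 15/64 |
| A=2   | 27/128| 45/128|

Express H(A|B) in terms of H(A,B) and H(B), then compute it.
H(A|B) = H(A,B) - H(B)

Marginal P(B) (column sums):
  P(B=0) = 3/128 + 9/64 + 27/128 = 3/8
  P(B=1) = 5/128 + 15/64 + 45/128 = 5/8

H(A,B) = -[(3/128)·log₂(3/128) + (5/128)·log₂(5/128) + (9/64)·log₂(9/64) + (15/64)·log₂(15/64) + (27/128)·log₂(27/128) + (45/128)·log₂(45/128)]
  = 0.1269 + 0.1827 + 0.3980 + 0.4906 + 0.4736 + 0.5302
  = 2.2020 bits
H(B) = -[(3/8)·log₂(3/8) + (5/8)·log₂(5/8)]
  = 0.5306 + 0.4238
  = 0.9544 bits

H(A|B) = 2.2020 - 0.9544 = 1.2476 bits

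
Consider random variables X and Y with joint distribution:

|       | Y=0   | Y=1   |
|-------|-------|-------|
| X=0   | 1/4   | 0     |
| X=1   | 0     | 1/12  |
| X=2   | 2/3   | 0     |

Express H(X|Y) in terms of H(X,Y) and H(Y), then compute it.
H(X|Y) = H(X,Y) - H(Y)

Marginal P(Y) (column sums):
  P(Y=0) = 1/4 + 0 + 2/3 = 11/12
  P(Y=1) = 0 + 1/12 + 0 = 1/12

H(X,Y) = -[(1/4)·log₂(1/4) + (1/12)·log₂(1/12) + (2/3)·log₂(2/3)]
  = 0.5000 + 0.2987 + 0.3900
  = 1.1887 bits
H(Y) = -[(11/12)·log₂(11/12) + (1/12)·log₂(1/12)]
  = 0.1151 + 0.2987
  = 0.4138 bits

H(X|Y) = 1.1887 - 0.4138 = 0.7749 bits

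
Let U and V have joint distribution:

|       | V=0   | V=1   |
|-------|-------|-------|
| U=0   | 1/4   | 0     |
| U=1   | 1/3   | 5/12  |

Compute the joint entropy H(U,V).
H(U,V) = -Σ P(U,V) log₂ P(U,V), summed over the non-zero cells:
H(U,V) = -[(1/4)·log₂(1/4) + (1/3)·log₂(1/3) + (5/12)·log₂(5/12)]
  = 0.5000 + 0.5283 + 0.5263
  = 1.5546 bits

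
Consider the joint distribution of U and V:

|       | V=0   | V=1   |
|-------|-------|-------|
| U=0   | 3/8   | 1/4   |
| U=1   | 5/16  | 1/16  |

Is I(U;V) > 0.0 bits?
Marginal P(U) (row sums):
  P(U=0) = 3/8 + 1/4 = 5/8
  P(U=1) = 5/16 + 1/16 = 3/8
Marginal P(V) (column sums):
  P(V=0) = 3/8 + 5/16 = 11/16
  P(V=1) = 1/4 + 1/16 = 5/16

H(U) = -[(5/8)·log₂(5/8) + (3/8)·log₂(3/8)]
  = 0.4238 + 0.5306
  = 0.9544 bits
H(V) = -[(11/16)·log₂(11/16) + (5/16)·log₂(5/16)]
  = 0.3716 + 0.5244
  = 0.8960 bits
H(U,V) = -[(3/8)·log₂(3/8) + (1/4)·log₂(1/4) + (5/16)·log₂(5/16) + (1/16)·log₂(1/16)]
  = 0.5306 + 0.5000 + 0.5244 + 0.2500
  = 1.8050 bits

I(U;V) = H(U) + H(V) - H(U,V)
  = 0.9544 + 0.8960 - 1.8050
  = 0.0454 bits

Yes. I(U;V) = 0.0454 bits, which is > 0.0 bits.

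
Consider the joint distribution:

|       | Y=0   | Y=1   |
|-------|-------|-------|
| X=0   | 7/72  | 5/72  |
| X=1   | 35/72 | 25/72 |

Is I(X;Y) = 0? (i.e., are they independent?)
Marginal P(X) (row sums):
  P(X=0) = 7/72 + 5/72 = 1/6
  P(X=1) = 35/72 + 25/72 = 5/6
Marginal P(Y) (column sums):
  P(Y=0) = 7/72 + 35/72 = 7/12
  P(Y=1) = 5/72 + 25/72 = 5/12

X and Y are independent iff P(X=i,Y=j) = P(X=i)·P(Y=j) for every cell.
  P(X=0)·P(Y=0) = 1/6 × 7/12 = 7/72 = P(X=0,Y=0) ✓
  P(X=0)·P(Y=1) = 1/6 × 5/12 = 5/72 = P(X=0,Y=1) ✓
  P(X=1)·P(Y=0) = 5/6 × 7/12 = 35/72 = P(X=1,Y=0) ✓
  P(X=1)·P(Y=1) = 5/6 × 5/12 = 25/72 = P(X=1,Y=1) ✓

Yes, X and Y are independent: every cell factors, so I(X;Y) = 0 bits.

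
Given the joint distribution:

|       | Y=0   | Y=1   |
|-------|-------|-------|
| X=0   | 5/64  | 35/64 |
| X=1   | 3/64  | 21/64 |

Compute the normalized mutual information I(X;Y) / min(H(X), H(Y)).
Marginal P(X) (row sums):
  P(X=0) = 5/64 + 35/64 = 5/8
  P(X=1) = 3/64 + 21/64 = 3/8
Marginal P(Y) (column sums):
  P(Y=0) = 5/64 + 3/64 = 1/8
  P(Y=1) = 35/64 + 21/64 = 7/8

H(X) = -[(5/8)·log₂(5/8) + (3/8)·log₂(3/8)]
  = 0.4238 + 0.5306
  = 0.9544 bits
H(Y) = -[(1/8)·log₂(1/8) + (7/8)·log₂(7/8)]
  = 0.3750 + 0.1686
  = 0.5436 bits
H(X,Y) = -[(5/64)·log₂(5/64) + (35/64)·log₂(35/64) + (3/64)·log₂(3/64) + (21/64)·log₂(21/64)]
  = 0.2873 + 0.4762 + 0.2070 + 0.5275
  = 1.4980 bits

I(X;Y) = H(X) + H(Y) - H(X,Y)
  = 0.9544 + 0.5436 - 1.4980
  = 0.0000 bits

min(H(X), H(Y)) = min(0.9544, 0.5436) = 0.5436 bits
Normalized MI = 0.0000 / 0.5436 = 0.0000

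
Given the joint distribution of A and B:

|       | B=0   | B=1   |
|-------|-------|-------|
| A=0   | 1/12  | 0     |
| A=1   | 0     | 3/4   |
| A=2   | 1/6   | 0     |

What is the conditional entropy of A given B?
Marginal P(B) (column sums):
  P(B=0) = 1/12 + 0 + 1/6 = 1/4
  P(B=1) = 0 + 3/4 + 0 = 3/4

H(A|B) = -Σ P(A,B)·log₂ P(A|B), where P(A|B) = P(A,B) / P(B)
  (cells with P(A,B) = 0 contribute 0)
  (A=0,B=0): P(A|B) = (1/12)/(1/4) = 1/3;  -(1/12)·log₂(1/3) = 0.1321
  (A=1,B=1): P(A|B) = (3/4)/(3/4) = 1;  -(3/4)·log₂(1) = 0.0000
  (A=2,B=0): P(A|B) = (1/6)/(1/4) = 2/3;  -(1/6)·log₂(2/3) = 0.0975
H(A|B) = 0.1321 + 0.0000 + 0.0975
  = 0.2296 bits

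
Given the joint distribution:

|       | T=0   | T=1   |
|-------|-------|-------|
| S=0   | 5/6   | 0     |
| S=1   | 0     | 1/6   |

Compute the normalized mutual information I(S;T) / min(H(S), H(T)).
Marginal P(S) (row sums):
  P(S=0) = 5/6 + 0 = 5/6
  P(S=1) = 0 + 1/6 = 1/6
Marginal P(T) (column sums):
  P(T=0) = 5/6 + 0 = 5/6
  P(T=1) = 0 + 1/6 = 1/6

H(S) = -[(5/6)·log₂(5/6) + (1/6)·log₂(1/6)]
  = 0.2192 + 0.4308
  = 0.6500 bits
H(T) = -[(5/6)·log₂(5/6) + (1/6)·log₂(1/6)]
  = 0.2192 + 0.4308
  = 0.6500 bits
H(S,T) = -[(5/6)·log₂(5/6) + (1/6)·log₂(1/6)]
  = 0.2192 + 0.4308
  = 0.6500 bits

I(S;T) = H(S) + H(T) - H(S,T)
  = 0.6500 + 0.6500 - 0.6500
  = 0.6500 bits

min(H(S), H(T)) = min(0.6500, 0.6500) = 0.6500 bits
Normalized MI = 0.6500 / 0.6500 = 1.0000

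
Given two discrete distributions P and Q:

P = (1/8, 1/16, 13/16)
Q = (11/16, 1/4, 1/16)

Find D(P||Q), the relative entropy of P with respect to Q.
D(P||Q) = Σ P(i) log₂(P(i)/Q(i))
  i=0: (1/8) × log₂((1/8)/(11/16)) = (1/8) × log₂(2/11) = -0.3074
  i=1: (1/16) × log₂((1/16)/(1/4)) = (1/16) × log₂(1/4) = -0.1250
  i=2: (13/16) × log₂((13/16)/(1/16)) = (13/16) × log₂(13) = 3.0066
D(P||Q) = -0.3074 - 0.1250 + 3.0066
  = 2.5742 bits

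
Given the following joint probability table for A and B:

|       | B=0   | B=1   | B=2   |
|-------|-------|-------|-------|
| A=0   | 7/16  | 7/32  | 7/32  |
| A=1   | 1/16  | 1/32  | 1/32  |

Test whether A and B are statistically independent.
Marginal P(A) (row sums):
  P(A=0) = 7/16 + 7/32 + 7/32 = 7/8
  P(A=1) = 1/16 + 1/32 + 1/32 = 1/8
Marginal P(B) (column sums):
  P(B=0) = 7/16 + 1/16 = 1/2
  P(B=1) = 7/32 + 1/32 = 1/4
  P(B=2) = 7/32 + 1/32 = 1/4

A and B are independent iff P(A=i,B=j) = P(A=i)·P(B=j) for every cell.
  P(A=0)·P(B=0) = 7/8 × 1/2 = 7/16 = P(A=0,B=0) ✓
  P(A=0)·P(B=1) = 7/8 × 1/4 = 7/32 = P(A=0,B=1) ✓
  P(A=0)·P(B=2) = 7/8 × 1/4 = 7/32 = P(A=0,B=2) ✓
  P(A=1)·P(B=0) = 1/8 × 1/2 = 1/16 = P(A=1,B=0) ✓
  P(A=1)·P(B=1) = 1/8 × 1/4 = 1/32 = P(A=1,B=1) ✓
  P(A=1)·P(B=2) = 1/8 × 1/4 = 1/32 = P(A=1,B=2) ✓

Yes, A and B are independent: every cell factors, so I(A;B) = 0 bits.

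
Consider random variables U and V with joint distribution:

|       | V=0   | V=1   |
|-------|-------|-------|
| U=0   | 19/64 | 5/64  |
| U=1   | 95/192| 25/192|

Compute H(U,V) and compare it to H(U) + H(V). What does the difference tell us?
Marginal P(U) (row sums):
  P(U=0) = 19/64 + 5/64 = 3/8
  P(U=1) = 95/192 + 25/192 = 5/8
Marginal P(V) (column sums):
  P(V=0) = 19/64 + 95/192 = 19/24
  P(V=1) = 5/64 + 25/192 = 5/24

H(U,V) = -[(19/64)·log₂(19/64) + (5/64)·log₂(5/64) + (95/192)·log₂(95/192) + (25/192)·log₂(25/192)]
  = 0.5201 + 0.2873 + 0.5023 + 0.3830
  = 1.6927 bits
H(U) = -[(3/8)·log₂(3/8) + (5/8)·log₂(5/8)]
  = 0.5306 + 0.4238
  = 0.9544 bits
H(V) = -[(19/24)·log₂(19/24) + (5/24)·log₂(5/24)]
  = 0.2668 + 0.4715
  = 0.7383 bits

H(U) + H(V) = 0.9544 + 0.7383 = 1.6927 bits
Difference: H(U) + H(V) - H(U,V) = 1.6927 - 1.6927 = 0.0000 bits = I(U;V)

The difference is the mutual information; it is 0 here, so U and V are independent (the joint entropy equals the sum of the marginal entropies).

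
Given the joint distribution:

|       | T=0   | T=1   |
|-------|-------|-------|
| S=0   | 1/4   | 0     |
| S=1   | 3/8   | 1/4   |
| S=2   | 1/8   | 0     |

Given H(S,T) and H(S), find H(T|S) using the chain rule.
From the chain rule: H(S,T) = H(S) + H(T|S)
Therefore: H(T|S) = H(S,T) - H(S)

H(S,T) = -[(1/4)·log₂(1/4) + (3/8)·log₂(3/8) + (1/4)·log₂(1/4) + (1/8)·log₂(1/8)]
  = 0.5000 + 0.5306 + 0.5000 + 0.3750
  = 1.9056 bits
Marginal P(S) (row sums):
  P(S=0) = 1/4 + 0 = 1/4
  P(S=1) = 3/8 + 1/4 = 5/8
  P(S=2) = 1/8 + 0 = 1/8
H(S) = -[(1/4)·log₂(1/4) + (5/8)·log₂(5/8) + (1/8)·log₂(1/8)]
  = 0.5000 + 0.4238 + 0.3750
  = 1.2988 bits

H(T|S) = 1.9056 - 1.2988 = 0.6068 bits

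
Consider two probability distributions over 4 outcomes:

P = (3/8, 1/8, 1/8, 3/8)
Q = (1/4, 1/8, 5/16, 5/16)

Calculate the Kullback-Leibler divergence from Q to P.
D(P||Q) = Σ P(i) log₂(P(i)/Q(i))
  i=0: (3/8) × log₂((3/8)/(1/4)) = (3/8) × log₂(3/2) = 0.2194
  i=1: (1/8) × log₂((1/8)/(1/8)) = (1/8) × log₂(1) = 0.0000
  i=2: (1/8) × log₂((1/8)/(5/16)) = (1/8) × log₂(2/5) = -0.1652
  i=3: (3/8) × log₂((3/8)/(5/16)) = (3/8) × log₂(6/5) = 0.0986
D(P||Q) = 0.2194 + 0.0000 - 0.1652 + 0.0986
  = 0.1528 bits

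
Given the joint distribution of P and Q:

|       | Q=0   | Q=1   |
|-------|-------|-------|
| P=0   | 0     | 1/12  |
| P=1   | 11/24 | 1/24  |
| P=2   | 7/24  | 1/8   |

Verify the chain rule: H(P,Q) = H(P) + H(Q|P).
Left side:
H(P,Q) = -[(1/12)·log₂(1/12) + (11/24)·log₂(11/24) + (1/24)·log₂(1/24) + (7/24)·log₂(7/24) + (1/8)·log₂(1/8)]
  = 0.2987 + 0.5159 + 0.1910 + 0.5185 + 0.3750
  = 1.8991 bits

Right side:
Marginal P(P) (row sums):
  P(P=0) = 0 + 1/12 = 1/12
  P(P=1) = 11/24 + 1/24 = 1/2
  P(P=2) = 7/24 + 1/8 = 5/12
H(P) = -[(1/12)·log₂(1/12) + (1/2)·log₂(1/2) + (5/12)·log₂(5/12)]
  = 0.2987 + 0.5000 + 0.5263
  = 1.3250 bits
H(Q|P) = -Σ P(P,Q)·log₂ P(Q|P), where P(Q|P) = P(P,Q) / P(P)
  (cells with P(P,Q) = 0 contribute 0)
  (P=0,Q=1): P(Q|P) = (1/12)/(1/12) = 1;  -(1/12)·log₂(1) = 0.0000
  (P=1,Q=0): P(Q|P) = (11/24)/(1/2) = 11/12;  -(11/24)·log₂(11/12) = 0.0575
  (P=1,Q=1): P(Q|P) = (1/24)/(1/2) = 1/12;  -(1/24)·log₂(1/12) = 0.1494
  (P=2,Q=0): P(Q|P) = (7/24)/(5/12) = 7/10;  -(7/24)·log₂(7/10) = 0.1501
  (P=2,Q=1): P(Q|P) = (1/8)/(5/12) = 3/10;  -(1/8)·log₂(3/10) = 0.2171
H(Q|P) = 0.0000 + 0.0575 + 0.1494 + 0.1501 + 0.2171
  = 0.5741 bits
H(P) + H(Q|P) = 1.3250 + 0.5741 = 1.8991 bits

Both sides equal 1.8991 bits, so the chain rule holds ✓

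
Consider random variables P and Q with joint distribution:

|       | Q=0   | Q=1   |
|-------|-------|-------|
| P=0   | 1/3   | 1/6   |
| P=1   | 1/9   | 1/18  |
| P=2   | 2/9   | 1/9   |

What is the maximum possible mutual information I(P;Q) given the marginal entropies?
The upper bound on mutual information is I(P;Q) ≤ min(H(P), H(Q)).

Marginal P(P) (row sums):
  P(P=0) = 1/3 + 1/6 = 1/2
  P(P=1) = 1/9 + 1/18 = 1/6
  P(P=2) = 2/9 + 1/9 = 1/3
Marginal P(Q) (column sums):
  P(Q=0) = 1/3 + 1/9 + 2/9 = 2/3
  P(Q=1) = 1/6 + 1/18 + 1/9 = 1/3

H(P) = -[(1/2)·log₂(1/2) + (1/6)·log₂(1/6) + (1/3)·log₂(1/3)]
  = 0.5000 + 0.4308 + 0.5283
  = 1.4591 bits
H(Q) = -[(2/3)·log₂(2/3) + (1/3)·log₂(1/3)]
  = 0.3900 + 0.5283
  = 0.9183 bits

Maximum possible I(P;Q) = min(1.4591, 0.9183) = 0.9183 bits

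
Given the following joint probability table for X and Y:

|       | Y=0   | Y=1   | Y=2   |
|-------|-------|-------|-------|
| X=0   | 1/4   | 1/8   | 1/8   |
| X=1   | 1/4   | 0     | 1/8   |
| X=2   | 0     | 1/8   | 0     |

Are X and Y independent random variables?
Marginal P(X) (row sums):
  P(X=0) = 1/4 + 1/8 + 1/8 = 1/2
  P(X=1) = 1/4 + 0 + 1/8 = 3/8
  P(X=2) = 0 + 1/8 + 0 = 1/8
Marginal P(Y) (column sums):
  P(Y=0) = 1/4 + 1/4 + 0 = 1/2
  P(Y=1) = 1/8 + 0 + 1/8 = 1/4
  P(Y=2) = 1/8 + 1/8 + 0 = 1/4

X and Y are independent iff P(X=i,Y=j) = P(X=i)·P(Y=j) for every cell.
  P(X=1)·P(Y=0) = 3/8 × 1/2 = 3/16, but P(X=1,Y=0) = 1/4 ✗

No, X and Y are not independent. Quantitatively, I(X;Y) > 0:

H(X) = -[(1/2)·log₂(1/2) + (3/8)·log₂(3/8) + (1/8)·log₂(1/8)]
  = 0.5000 + 0.5306 + 0.3750
  = 1.4056 bits
H(Y) = -[(1/2)·log₂(1/2) + (1/4)·log₂(1/4) + (1/4)·log₂(1/4)]
  = 0.5000 + 0.5000 + 0.5000
  = 1.5000 bits
H(X,Y) = -[(1/4)·log₂(1/4) + (1/8)·log₂(1/8) + (1/8)·log₂(1/8) + (1/4)·log₂(1/4) + (1/8)·log₂(1/8) + (1/8)·log₂(1/8)]
  = 0.5000 + 0.3750 + 0.3750 + 0.5000 + 0.3750 + 0.3750
  = 2.5000 bits
I(X;Y) = H(X) + H(Y) - H(X,Y) = 1.4056 + 1.5000 - 2.5000 = 0.4056 bits > 0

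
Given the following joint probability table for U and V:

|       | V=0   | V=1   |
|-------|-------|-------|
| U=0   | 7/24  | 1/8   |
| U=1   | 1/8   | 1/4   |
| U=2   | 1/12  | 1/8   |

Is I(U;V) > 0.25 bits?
Marginal P(U) (row sums):
  P(U=0) = 7/24 + 1/8 = 5/12
  P(U=1) = 1/8 + 1/4 = 3/8
  P(U=2) = 1/12 + 1/8 = 5/24
Marginal P(V) (column sums):
  P(V=0) = 7/24 + 1/8 + 1/12 = 1/2
  P(V=1) = 1/8 + 1/4 + 1/8 = 1/2

H(U) = -[(5/12)·log₂(5/12) + (3/8)·log₂(3/8) + (5/24)·log₂(5/24)]
  = 0.5263 + 0.5306 + 0.4715
  = 1.5284 bits
H(V) = -[(1/2)·log₂(1/2) + (1/2)·log₂(1/2)]
  = 0.5000 + 0.5000
  = 1.0000 bits
H(U,V) = -[(7/24)·log₂(7/24) + (1/8)·log₂(1/8) + (1/8)·log₂(1/8) + (1/4)·log₂(1/4) + (1/12)·log₂(1/12) + (1/8)·log₂(1/8)]
  = 0.5185 + 0.3750 + 0.3750 + 0.5000 + 0.2987 + 0.3750
  = 2.4422 bits

I(U;V) = H(U) + H(V) - H(U,V)
  = 1.5284 + 1.0000 - 2.4422
  = 0.0862 bits

No. I(U;V) = 0.0862 bits, which is ≤ 0.25 bits.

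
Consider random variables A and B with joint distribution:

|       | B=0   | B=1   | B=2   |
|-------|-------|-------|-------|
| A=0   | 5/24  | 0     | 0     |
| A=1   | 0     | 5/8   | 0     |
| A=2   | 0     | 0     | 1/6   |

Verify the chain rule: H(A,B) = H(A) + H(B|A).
Left side:
H(A,B) = -[(5/24)·log₂(5/24) + (5/8)·log₂(5/8) + (1/6)·log₂(1/6)]
  = 0.4715 + 0.4238 + 0.4308
  = 1.3261 bits

Right side:
Marginal P(A) (row sums):
  P(A=0) = 5/24 + 0 + 0 = 5/24
  P(A=1) = 0 + 5/8 + 0 = 5/8
  P(A=2) = 0 + 0 + 1/6 = 1/6
H(A) = -[(5/24)·log₂(5/24) + (5/8)·log₂(5/8) + (1/6)·log₂(1/6)]
  = 0.4715 + 0.4238 + 0.4308
  = 1.3261 bits
H(B|A) = -Σ P(A,B)·log₂ P(B|A), where P(B|A) = P(A,B) / P(A)
  (cells with P(A,B) = 0 contribute 0)
  (A=0,B=0): P(B|A) = (5/24)/(5/24) = 1;  -(5/24)·log₂(1) = 0.0000
  (A=1,B=1): P(B|A) = (5/8)/(5/8) = 1;  -(5/8)·log₂(1) = 0.0000
  (A=2,B=2): P(B|A) = (1/6)/(1/6) = 1;  -(1/6)·log₂(1) = 0.0000
H(B|A) = 0.0000 + 0.0000 + 0.0000
  = 0.0000 bits
H(A) + H(B|A) = 1.3261 + 0.0000 = 1.3261 bits

Both sides equal 1.3261 bits, so the chain rule holds ✓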